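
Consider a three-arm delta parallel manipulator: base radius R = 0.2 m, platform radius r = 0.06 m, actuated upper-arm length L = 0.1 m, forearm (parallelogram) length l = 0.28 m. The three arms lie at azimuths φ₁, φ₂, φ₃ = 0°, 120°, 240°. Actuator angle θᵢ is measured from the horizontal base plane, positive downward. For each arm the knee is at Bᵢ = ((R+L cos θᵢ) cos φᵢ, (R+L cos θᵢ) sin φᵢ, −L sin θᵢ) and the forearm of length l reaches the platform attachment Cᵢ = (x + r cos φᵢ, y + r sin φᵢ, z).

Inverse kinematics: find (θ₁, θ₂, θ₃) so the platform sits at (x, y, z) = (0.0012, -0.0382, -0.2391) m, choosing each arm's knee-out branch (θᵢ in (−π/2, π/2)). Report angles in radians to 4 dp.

θ₁ = 0.6985, θ₂ = 0.9602, θ₃ = 0.4366

φ1=0.0° → target in arm frame (0.0012, -0.0382)
  A=0.1388, B=-0.2391, C=(l²−L²−A²−y'²−z²)/(2L)=-0.0475
  √(A²+B²)=0.2765;  θ1 = -1.0448+1.7433 ≈ 0.6985
arm 2 (φ=120.0°): x'=-0.0337, y'=0.0181
  e−x'=0.1737;  (l²−L²−(e−x')²−y'²−z²)/2L = -0.0963
  √(A²+B²)=0.2955;  θ2 = -0.9426+1.9027 ≈ 0.9602
φ3=240.0° → target in arm frame (0.0325, 0.0201)
  A cos θ + B sin θ = C:  0.1075·cos θ + -0.2391·sin θ = -0.0037
  γ=atan2(-0.2391,0.1075)=-1.1482;  ψ=arccos(-0.0140)=1.5848;  θ3=γ+ψ≈0.4366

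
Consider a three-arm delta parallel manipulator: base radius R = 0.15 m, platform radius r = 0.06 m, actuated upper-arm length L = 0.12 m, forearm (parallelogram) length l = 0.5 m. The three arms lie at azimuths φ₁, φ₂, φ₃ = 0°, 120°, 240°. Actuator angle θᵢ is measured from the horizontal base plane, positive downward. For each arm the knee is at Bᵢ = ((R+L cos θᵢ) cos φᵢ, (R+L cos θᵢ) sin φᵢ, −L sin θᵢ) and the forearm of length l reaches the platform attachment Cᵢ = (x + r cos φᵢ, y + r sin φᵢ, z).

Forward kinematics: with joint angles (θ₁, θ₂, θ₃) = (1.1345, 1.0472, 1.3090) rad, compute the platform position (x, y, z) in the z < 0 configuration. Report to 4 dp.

arm 1 at φ=0.0°: (R−r)+L cos θ1 = 0.1407;  centre 1 = (0.1407, 0.0000, -0.1088)
centre 2 = (0.1500·cos120.0°, 0.1500·sin120.0°, -0.1039) = (-0.0750, 0.1299, -0.1039)
centre 3 = (0.1211·cos240.0°, 0.1211·sin240.0°, -0.1159) = (-0.0605, -0.1048, -0.1159)
|centre ₂|²−|centre ₁|² = 0.0017;  |centre ₃|²−|centre ₁|² = -0.0035
plane₁₂: -0.4314x+0.2598y+0.0097z = 0.0017
det = 0.1950;  x = 0.0029+-0.0087z,  y = 0.0113+-0.0516z
sphere 1 gives Az²+Bz+C=0 with A=1.0027, B=0.2187, C=-0.2191;  B²−4AC=0.9265;  roots -0.5890, 0.3709;  negative root z = -0.5890
x = 0.0080, y = 0.0417

(0.0080, 0.0417, -0.5890)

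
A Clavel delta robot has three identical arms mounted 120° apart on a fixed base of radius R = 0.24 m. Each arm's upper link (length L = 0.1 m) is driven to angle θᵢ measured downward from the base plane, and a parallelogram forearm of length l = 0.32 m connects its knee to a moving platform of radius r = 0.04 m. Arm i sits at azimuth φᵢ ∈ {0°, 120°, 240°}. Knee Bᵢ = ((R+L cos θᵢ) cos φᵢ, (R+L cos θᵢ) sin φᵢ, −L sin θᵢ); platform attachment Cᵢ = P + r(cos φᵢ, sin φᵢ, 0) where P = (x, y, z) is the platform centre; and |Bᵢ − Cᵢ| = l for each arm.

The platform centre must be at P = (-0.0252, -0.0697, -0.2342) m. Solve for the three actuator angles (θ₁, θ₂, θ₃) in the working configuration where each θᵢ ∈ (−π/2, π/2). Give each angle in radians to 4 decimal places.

arm 1 (φ=0.0°): x'=-0.0252, y'=-0.0697
  e−x'=0.2252;  (l²−L²−(e−x')²−y'²−z²)/2L = -0.0901
  θ1 = atan2(B,A) + arccos(C/0.3249) = 1.0468
rotate P by −φ2: (-0.0478, 0.0567, -0.2342)
  A cos θ + B sin θ = C:  0.2478·cos θ + -0.2342·sin θ = -0.1352
  γ=atan2(-0.2342,0.2478)=-0.7573;  ψ=arccos(-0.3967)=1.9787;  θ2=γ+ψ≈1.2214
φ3=240.0° → target in arm frame (0.0730, 0.0130)
  A=0.1270, B=-0.2342, C=(l²−L²−A²−y'²−z²)/(2L)=0.1062
  √(A²+B²)=0.2664;  θ3 = -1.0738+1.1608 ≈ 0.0870

θ₁ = 1.0468, θ₂ = 1.2214, θ₃ = 0.0870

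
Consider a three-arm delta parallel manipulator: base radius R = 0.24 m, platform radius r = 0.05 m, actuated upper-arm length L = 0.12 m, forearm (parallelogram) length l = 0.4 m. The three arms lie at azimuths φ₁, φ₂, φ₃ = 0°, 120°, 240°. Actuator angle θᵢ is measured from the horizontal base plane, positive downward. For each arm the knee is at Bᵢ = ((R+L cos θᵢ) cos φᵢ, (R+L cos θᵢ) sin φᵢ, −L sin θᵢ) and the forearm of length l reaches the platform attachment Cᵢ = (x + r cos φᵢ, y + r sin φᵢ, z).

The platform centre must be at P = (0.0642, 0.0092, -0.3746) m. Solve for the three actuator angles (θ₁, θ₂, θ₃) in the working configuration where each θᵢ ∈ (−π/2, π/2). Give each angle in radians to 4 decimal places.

θ₁ = 0.4364, θ₂ = 0.9603, θ₃ = 1.0473

arm 1 (φ=0.0°): x'=0.0642, y'=0.0092
  A cos θ + B sin θ = C:  0.1258·cos θ + -0.3746·sin θ = -0.0443
  √(A²+B²)=0.3952;  θ1 = -1.2468+1.6832 ≈ 0.4364
φ2=120.0° → target in arm frame (-0.0241, -0.0602)
  e−x'=0.2141;  (l²−L²−(e−x')²−y'²−z²)/2L = -0.1842
  γ=atan2(-0.3746,0.2141)=-1.0515;  ψ=arccos(-0.4268)=2.0118;  θ2=γ+ψ≈0.9603
φ3=240.0° → target in arm frame (-0.0401, 0.0510)
  A=0.2301, B=-0.3746, C=(l²−L²−A²−y'²−z²)/(2L)=-0.2094
  θ3 = atan2(B,A) + arccos(C/0.4396) = 1.0473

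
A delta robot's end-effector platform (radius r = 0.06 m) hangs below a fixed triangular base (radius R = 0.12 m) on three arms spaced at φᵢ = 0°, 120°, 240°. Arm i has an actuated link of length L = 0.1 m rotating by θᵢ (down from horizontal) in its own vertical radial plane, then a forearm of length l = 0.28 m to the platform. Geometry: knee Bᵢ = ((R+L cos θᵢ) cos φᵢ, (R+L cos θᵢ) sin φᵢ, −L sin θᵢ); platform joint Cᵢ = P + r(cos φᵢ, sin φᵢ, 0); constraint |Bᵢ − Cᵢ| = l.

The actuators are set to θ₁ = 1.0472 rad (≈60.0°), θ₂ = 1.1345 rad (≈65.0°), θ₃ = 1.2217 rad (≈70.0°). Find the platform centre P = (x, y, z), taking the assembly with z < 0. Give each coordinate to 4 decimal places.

arm 1 at φ=0.0°: ρ1 = 0.1100;  O1 = (0.1100, 0.0000, -0.0866)
O2 = (0.1023·cos120.0°, 0.1023·sin120.0°, -0.0906) = (-0.0511, 0.0886, -0.0906)
arm 3 at φ=240.0°: ρ3 = 0.0942;  O3 = (-0.0471, -0.0816, -0.0940)
|O₂|²−|O₁|² = -0.0009;  |O₃|²−|O₁|² = -0.0019
plane₁₂: -0.3223x+0.1771y+-0.0081z = -0.0009
det = 0.1082;  x = 0.0045+-0.0363z,  y = 0.0029+-0.0205z
into |P−O₁|² = l²: 1.0017z² + 0.1807z + -0.0598 = 0;  Δ = 0.2721;  z = -0.3506 or 0.1702 → z<0 root = -0.3506
x = 0.0172, y = 0.0101

(0.0172, 0.0101, -0.3506)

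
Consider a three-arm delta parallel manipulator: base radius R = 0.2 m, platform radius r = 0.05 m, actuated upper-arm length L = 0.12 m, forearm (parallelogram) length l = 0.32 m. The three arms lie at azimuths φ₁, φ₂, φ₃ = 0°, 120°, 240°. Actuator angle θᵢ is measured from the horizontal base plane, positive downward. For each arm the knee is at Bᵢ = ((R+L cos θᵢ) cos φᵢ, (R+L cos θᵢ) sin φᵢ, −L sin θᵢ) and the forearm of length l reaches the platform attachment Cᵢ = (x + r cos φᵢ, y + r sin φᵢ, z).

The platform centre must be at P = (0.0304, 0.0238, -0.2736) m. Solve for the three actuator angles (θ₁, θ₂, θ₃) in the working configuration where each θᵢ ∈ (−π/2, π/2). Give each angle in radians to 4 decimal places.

φ1=0.0° → target in arm frame (0.0304, 0.0238)
  A cos θ + B sin θ = C:  0.1196·cos θ + -0.2736·sin θ = -0.0072
  γ=atan2(-0.2736,0.1196)=-1.1587;  ψ=arccos(-0.0241)=1.5949;  θ1=γ+ψ≈0.4362
rotate P by −φ2: (0.0054, -0.0382, -0.2736)
  A cos θ + B sin θ = C:  0.1446·cos θ + -0.2736·sin θ = -0.0384
  √(A²+B²)=0.3095;  θ2 = -1.0846+1.6953 ≈ 0.6107
φ3=240.0° → target in arm frame (-0.0358, 0.0144)
  e−x'=0.1858;  (l²−L²−(e−x')²−y'²−z²)/2L = -0.0900
  θ3 = atan2(B,A) + arccos(C/0.3307) = 0.8721

θ₁ = 0.4362, θ₂ = 0.6107, θ₃ = 0.8721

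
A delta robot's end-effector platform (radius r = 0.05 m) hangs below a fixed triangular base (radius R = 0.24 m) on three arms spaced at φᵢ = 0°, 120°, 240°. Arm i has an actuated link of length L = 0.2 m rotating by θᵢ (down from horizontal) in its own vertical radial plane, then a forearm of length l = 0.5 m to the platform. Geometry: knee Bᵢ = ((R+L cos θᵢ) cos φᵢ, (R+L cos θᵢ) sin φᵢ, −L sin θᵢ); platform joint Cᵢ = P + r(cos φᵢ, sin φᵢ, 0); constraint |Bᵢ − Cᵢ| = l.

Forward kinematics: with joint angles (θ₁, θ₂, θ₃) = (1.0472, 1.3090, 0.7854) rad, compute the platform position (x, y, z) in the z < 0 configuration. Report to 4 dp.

(0.0021, -0.0941, -0.5711)

arm 1 at φ=0.0°: ρ1 = 0.2900;  S1 = (0.2900, 0.0000, -0.1732)
S2 = (0.2418·cos120.0°, 0.2418·sin120.0°, -0.1932) = (-0.1209, 0.2094, -0.1932)
arm 3 at φ=240.0°: ρ3 = 0.3314;  S3 = (-0.1657, -0.2870, -0.1414)
subtract pairs → two planes through P
[-0.8218 0.4187 -0.0400]·P = -0.0183;  [-0.9114 -0.5740 0.0636]·P = 0.0157
det = 0.8534;  x = 0.0046+0.0043z,  y = -0.0347+0.1039z
into |P−S₁|² = l²: 1.0108z² + 0.3367z + -0.1373 = 0;  Δ = 0.6687;  z = -0.5711 or 0.2379 → z<0 root = -0.5711
x = 0.0021, y = -0.0941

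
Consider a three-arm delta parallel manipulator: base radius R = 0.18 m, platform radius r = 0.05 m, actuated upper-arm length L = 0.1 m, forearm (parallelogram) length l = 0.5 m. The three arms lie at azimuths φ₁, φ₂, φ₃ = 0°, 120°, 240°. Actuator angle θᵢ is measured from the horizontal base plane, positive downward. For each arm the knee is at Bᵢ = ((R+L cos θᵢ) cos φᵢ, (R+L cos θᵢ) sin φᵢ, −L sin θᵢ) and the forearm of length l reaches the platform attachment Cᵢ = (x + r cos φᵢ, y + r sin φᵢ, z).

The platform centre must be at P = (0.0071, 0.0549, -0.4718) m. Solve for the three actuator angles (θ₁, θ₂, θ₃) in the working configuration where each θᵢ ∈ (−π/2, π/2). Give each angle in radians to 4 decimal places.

θ₁ = 0.2621, θ₂ = 0.0876, θ₃ = 0.5239

φ1=0.0° → target in arm frame (0.0071, 0.0549)
  e−x'=0.1229;  (l²−L²−(e−x')²−y'²−z²)/2L = -0.0036
  θ1 = atan2(B,A) + arccos(C/0.4875) = 0.2621
φ2=120.0° → target in arm frame (0.0440, -0.0336)
  A cos θ + B sin θ = C:  0.0860·cos θ + -0.4718·sin θ = 0.0444
  γ=atan2(-0.4718,0.0860)=-1.3905;  ψ=arccos(0.0926)=1.4781;  θ2=γ+ψ≈0.0876
rotate P by −φ3: (-0.0511, -0.0213, -0.4718)
  A cos θ + B sin θ = C:  0.1811·cos θ + -0.4718·sin θ = -0.0792
  γ=atan2(-0.4718,0.1811)=-1.2043;  ψ=arccos(-0.1568)=1.7282;  θ3=γ+ψ≈0.5239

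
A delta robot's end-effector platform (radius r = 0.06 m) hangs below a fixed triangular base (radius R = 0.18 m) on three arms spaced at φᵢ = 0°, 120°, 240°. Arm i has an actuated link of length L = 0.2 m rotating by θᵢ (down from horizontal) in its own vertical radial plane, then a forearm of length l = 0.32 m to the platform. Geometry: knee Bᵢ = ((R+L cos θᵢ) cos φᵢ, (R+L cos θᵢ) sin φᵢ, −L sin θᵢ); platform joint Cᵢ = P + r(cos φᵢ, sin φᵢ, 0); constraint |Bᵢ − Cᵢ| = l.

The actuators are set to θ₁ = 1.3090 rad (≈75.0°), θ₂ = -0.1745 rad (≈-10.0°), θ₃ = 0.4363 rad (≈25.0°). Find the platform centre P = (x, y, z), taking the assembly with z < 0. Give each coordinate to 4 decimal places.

(-0.1453, 0.0427, -0.1855)

arm 1 at φ=0.0°: e+L cos θ1 = 0.1718;  S1 = (0.1718, 0.0000, -0.1932)
S2 = (0.3170·cos120.0°, 0.3170·sin120.0°, 0.0347) = (-0.1585, 0.2745, 0.0347)
arm 3 at φ=240.0°: e+L cos θ3 = 0.3013;  S3 = (-0.1506, -0.2609, -0.0845)
subtract pairs → two planes through P
linear system: -0.6605x+0.5490y = 0.0348−0.4558z; -0.6448x+-0.5218y = 0.0311−0.2173z
Cramer: x(z) = -0.0505+0.5112z;  y(z) = 0.0028-0.2152z
sphere 1 gives Az²+Bz+C=0 with A=1.3077, B=0.1580, C=-0.0157;  B²−4AC=0.1070;  roots -0.1855, 0.0647;  negative root z = -0.1855
x = -0.1453, y = 0.0427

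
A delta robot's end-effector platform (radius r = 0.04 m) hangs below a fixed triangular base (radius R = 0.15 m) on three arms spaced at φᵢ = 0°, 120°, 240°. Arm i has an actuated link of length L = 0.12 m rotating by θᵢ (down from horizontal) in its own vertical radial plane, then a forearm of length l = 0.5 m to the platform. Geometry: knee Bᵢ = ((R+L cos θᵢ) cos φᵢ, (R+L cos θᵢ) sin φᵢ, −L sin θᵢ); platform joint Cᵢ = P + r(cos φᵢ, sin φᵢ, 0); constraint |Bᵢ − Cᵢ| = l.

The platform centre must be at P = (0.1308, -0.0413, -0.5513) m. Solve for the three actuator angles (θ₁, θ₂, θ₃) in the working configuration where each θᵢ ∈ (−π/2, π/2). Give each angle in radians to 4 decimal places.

arm 1 (φ=0.0°): x'=0.1308, y'=-0.0413
  A cos θ + B sin θ = C:  -0.0208·cos θ + -0.5513·sin θ = -0.2936
  √(A²+B²)=0.5517;  θ1 = -1.6085+2.1320 ≈ 0.5235
arm 2 (φ=120.0°): x'=-0.1012, y'=-0.0926
  A=0.2112, B=-0.5513, C=(l²−L²−A²−y'²−z²)/(2L)=-0.5063
  θ2 = atan2(B,A) + arccos(C/0.5904) = 1.3963
φ3=240.0° → target in arm frame (-0.0296, 0.1339)
  e−x'=0.1396;  (l²−L²−(e−x')²−y'²−z²)/2L = -0.4407
  θ3 = atan2(B,A) + arccos(C/0.5687) = 1.1346

θ₁ = 0.5235, θ₂ = 1.3963, θ₃ = 1.1346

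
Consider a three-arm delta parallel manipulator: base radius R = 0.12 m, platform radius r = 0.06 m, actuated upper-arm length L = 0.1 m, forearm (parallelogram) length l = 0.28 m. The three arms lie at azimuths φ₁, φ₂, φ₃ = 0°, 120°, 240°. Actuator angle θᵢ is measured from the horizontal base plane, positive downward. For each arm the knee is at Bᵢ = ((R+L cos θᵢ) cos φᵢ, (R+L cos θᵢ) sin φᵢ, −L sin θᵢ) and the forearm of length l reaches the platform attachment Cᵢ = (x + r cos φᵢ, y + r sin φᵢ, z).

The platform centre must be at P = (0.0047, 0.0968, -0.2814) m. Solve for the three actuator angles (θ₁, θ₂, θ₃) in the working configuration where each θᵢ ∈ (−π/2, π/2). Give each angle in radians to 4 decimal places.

arm 1 (φ=0.0°): x'=0.0047, y'=0.0968
  A cos θ + B sin θ = C:  0.0553·cos θ + -0.2814·sin θ = -0.1161
  γ=atan2(-0.2814,0.0553)=-1.3768;  ψ=arccos(-0.4047)=1.9875;  θ1=γ+ψ≈0.6107
rotate P by −φ2: (0.0815, -0.0525, -0.2814)
  e−x'=-0.0215;  (l²−L²−(e−x')²−y'²−z²)/2L = -0.0700
  √(A²+B²)=0.2822;  θ2 = -1.6470+1.8215 ≈ 0.1745
arm 3 (φ=240.0°): x'=-0.0862, y'=-0.0443
  A=0.1462, B=-0.2814, C=(l²−L²−A²−y'²−z²)/(2L)=-0.1706
  √(A²+B²)=0.3171;  θ3 = -1.0917+2.1389 ≈ 1.0472

θ₁ = 0.6107, θ₂ = 0.1745, θ₃ = 1.0472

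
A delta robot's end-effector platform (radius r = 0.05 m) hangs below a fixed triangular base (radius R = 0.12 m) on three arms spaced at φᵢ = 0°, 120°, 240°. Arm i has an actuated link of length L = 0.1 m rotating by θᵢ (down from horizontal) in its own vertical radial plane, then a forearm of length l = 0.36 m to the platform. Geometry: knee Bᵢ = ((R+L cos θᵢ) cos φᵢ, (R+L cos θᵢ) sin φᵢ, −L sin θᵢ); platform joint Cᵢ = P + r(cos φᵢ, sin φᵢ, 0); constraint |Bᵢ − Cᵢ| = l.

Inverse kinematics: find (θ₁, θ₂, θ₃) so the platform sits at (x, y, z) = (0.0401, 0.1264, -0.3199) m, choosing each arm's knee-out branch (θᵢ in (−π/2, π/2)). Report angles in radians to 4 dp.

rotate P by −φ1: (0.0401, 0.1264, -0.3199)
  e−x'=0.0299;  (l²−L²−(e−x')²−y'²−z²)/2L = 0.0020
  γ=atan2(-0.3199,0.0299)=-1.4776;  ψ=arccos(0.0061)=1.5647;  θ1=γ+ψ≈0.0871
rotate P by −φ2: (0.0894, -0.0979, -0.3199)
  A cos θ + B sin θ = C:  -0.0194·cos θ + -0.3199·sin θ = 0.0365
  √(A²+B²)=0.3205;  θ2 = -1.6314+1.4567 ≈ -0.1747
rotate P by −φ3: (-0.1295, -0.0285, -0.3199)
  e−x'=0.1995;  (l²−L²−(e−x')²−y'²−z²)/2L = -0.1168
  γ=atan2(-0.3199,0.1995)=-1.0131;  ψ=arccos(-0.3097)=1.8857;  θ3=γ+ψ≈0.8725

θ₁ = 0.0871, θ₂ = -0.1747, θ₃ = 0.8725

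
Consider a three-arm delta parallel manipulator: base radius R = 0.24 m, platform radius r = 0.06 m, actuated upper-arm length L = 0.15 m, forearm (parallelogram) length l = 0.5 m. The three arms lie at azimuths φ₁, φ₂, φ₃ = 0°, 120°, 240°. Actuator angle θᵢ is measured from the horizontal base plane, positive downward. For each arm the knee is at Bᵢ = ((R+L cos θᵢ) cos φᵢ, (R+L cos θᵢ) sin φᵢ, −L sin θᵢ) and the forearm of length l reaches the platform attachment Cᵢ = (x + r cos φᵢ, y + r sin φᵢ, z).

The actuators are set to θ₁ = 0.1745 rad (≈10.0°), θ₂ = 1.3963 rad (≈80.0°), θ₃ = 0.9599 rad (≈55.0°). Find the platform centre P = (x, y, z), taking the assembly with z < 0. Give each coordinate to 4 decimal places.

φ1=0.0°: virtual centre (0.3277, 0.0000, -0.0260), radius l
φ2=120.0°: virtual centre (-0.1030, 0.1784, -0.1477), radius l
φ3=240.0°: virtual centre (-0.1330, -0.2304, -0.1229), radius l
eliminate P² terms by subtracting sphere 1 from 2 and 3
[-0.8615 0.3569 -0.2434]·P = -0.0438;  [-0.9215 -0.4608 -0.1937]·P = -0.0222
det = 0.7258;  x = 0.0387+-0.2497z,  y = -0.0293+0.0791z
into |P−O₁|² = l²: 1.0686z² + 0.1918z + -0.1649 = 0;  Δ = 0.7418;  z = -0.4927 or 0.3133 → z<0 root = -0.4927
x = 0.1618, y = -0.0682

(0.1618, -0.0682, -0.4927)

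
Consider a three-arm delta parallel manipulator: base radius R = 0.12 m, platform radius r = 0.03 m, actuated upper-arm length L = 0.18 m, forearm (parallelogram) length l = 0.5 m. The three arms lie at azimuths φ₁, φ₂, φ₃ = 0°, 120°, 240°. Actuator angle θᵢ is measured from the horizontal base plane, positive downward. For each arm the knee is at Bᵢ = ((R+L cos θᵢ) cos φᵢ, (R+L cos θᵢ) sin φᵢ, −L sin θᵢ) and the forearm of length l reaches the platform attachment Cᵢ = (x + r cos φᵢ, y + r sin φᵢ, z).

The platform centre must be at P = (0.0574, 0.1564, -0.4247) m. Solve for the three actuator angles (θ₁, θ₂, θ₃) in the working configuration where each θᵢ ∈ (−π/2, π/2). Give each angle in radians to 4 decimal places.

arm 1 (φ=0.0°): x'=0.0574, y'=0.1564
  A=0.0326, B=-0.4247, C=(l²−L²−A²−y'²−z²)/(2L)=0.0325
  γ=atan2(-0.4247,0.0326)=-1.4942;  ψ=arccos(0.0763)=1.4944;  θ1=γ+ψ≈0.0002
arm 2 (φ=120.0°): x'=0.1067, y'=-0.1279
  A cos θ + B sin θ = C:  -0.0167·cos θ + -0.4247·sin θ = 0.0572
  γ=atan2(-0.4247,-0.0167)=-1.6102;  ψ=arccos(0.1346)=1.4358;  θ2=γ+ψ≈-0.1744
φ3=240.0° → target in arm frame (-0.1641, -0.0285)
  A cos θ + B sin θ = C:  0.2541·cos θ + -0.4247·sin θ = -0.0783
  γ=atan2(-0.4247,0.2541)=-1.0315;  ψ=arccos(-0.1581)=1.7296;  θ3=γ+ψ≈0.6980

θ₁ = 0.0002, θ₂ = -0.1744, θ₃ = 0.6980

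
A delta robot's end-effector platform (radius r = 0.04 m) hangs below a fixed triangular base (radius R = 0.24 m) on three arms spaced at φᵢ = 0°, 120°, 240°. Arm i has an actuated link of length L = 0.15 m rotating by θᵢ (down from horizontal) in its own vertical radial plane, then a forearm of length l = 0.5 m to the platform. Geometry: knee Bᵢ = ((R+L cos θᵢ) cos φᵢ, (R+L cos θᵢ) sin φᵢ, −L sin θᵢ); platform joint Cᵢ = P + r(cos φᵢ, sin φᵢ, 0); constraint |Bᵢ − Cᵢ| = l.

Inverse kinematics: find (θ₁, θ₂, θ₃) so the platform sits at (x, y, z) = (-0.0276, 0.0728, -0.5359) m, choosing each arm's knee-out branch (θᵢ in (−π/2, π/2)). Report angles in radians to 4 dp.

θ₁ = 1.1340, θ₂ = 0.6979, θ₃ = 1.2213

φ1=0.0° → target in arm frame (-0.0276, 0.0728)
  A=0.2276, B=-0.5359, C=(l²−L²−A²−y'²−z²)/(2L)=-0.3893
  θ1 = atan2(B,A) + arccos(C/0.5822) = 1.1340
arm 2 (φ=120.0°): x'=0.0768, y'=-0.0125
  A=0.1232, B=-0.5359, C=(l²−L²−A²−y'²−z²)/(2L)=-0.2500
  √(A²+B²)=0.5499;  θ2 = -1.3449+2.0429 ≈ 0.6979
rotate P by −φ3: (-0.0492, -0.0603, -0.5359)
  A cos θ + B sin θ = C:  0.2492·cos θ + -0.5359·sin θ = -0.4182
  γ=atan2(-0.5359,0.2492)=-1.1355;  ψ=arccos(-0.7075)=2.3568;  θ3=γ+ψ≈1.2213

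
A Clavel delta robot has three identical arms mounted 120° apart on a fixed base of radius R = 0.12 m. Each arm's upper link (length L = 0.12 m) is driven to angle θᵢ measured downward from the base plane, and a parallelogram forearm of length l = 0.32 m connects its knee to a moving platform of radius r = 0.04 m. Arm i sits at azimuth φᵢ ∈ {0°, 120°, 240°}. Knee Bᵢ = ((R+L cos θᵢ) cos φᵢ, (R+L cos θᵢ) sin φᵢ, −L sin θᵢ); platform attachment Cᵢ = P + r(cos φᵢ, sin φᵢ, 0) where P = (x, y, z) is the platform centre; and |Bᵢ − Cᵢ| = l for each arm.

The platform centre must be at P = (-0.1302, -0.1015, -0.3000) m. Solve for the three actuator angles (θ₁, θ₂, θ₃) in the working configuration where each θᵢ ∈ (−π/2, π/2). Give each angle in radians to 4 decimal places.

θ₁ = 1.3089, θ₂ = 0.8728, θ₃ = -0.0873

arm 1 (φ=0.0°): x'=-0.1302, y'=-0.1015
  A=0.2102, B=-0.3000, C=(l²−L²−A²−y'²−z²)/(2L)=-0.2354
  γ=atan2(-0.3000,0.2102)=-0.9596;  ψ=arccos(-0.6425)=2.2686;  θ1=γ+ψ≈1.3089
rotate P by −φ2: (-0.0228, 0.1635, -0.3000)
  e−x'=0.1028;  (l²−L²−(e−x')²−y'²−z²)/2L = -0.1638
  γ=atan2(-0.3000,0.1028)=-1.2407;  ψ=arccos(-0.5164)=2.1134;  θ2=γ+ψ≈0.8728
rotate P by −φ3: (0.1530, -0.0620, -0.3000)
  A cos θ + B sin θ = C:  -0.0730·cos θ + -0.3000·sin θ = -0.0466
  θ3 = atan2(B,A) + arccos(C/0.3088) = -0.0873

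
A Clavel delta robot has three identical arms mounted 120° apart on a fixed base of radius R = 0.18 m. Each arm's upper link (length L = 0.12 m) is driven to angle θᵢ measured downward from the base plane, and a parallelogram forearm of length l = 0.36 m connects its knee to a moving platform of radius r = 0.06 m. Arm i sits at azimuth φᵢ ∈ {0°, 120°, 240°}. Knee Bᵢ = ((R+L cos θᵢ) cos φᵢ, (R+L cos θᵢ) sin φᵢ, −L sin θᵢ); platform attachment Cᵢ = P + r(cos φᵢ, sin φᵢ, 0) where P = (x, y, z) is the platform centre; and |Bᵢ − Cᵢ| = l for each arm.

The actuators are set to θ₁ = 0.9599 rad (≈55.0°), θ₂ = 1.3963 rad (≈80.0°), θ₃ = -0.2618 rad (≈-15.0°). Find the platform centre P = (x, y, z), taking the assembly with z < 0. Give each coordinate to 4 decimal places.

centre 1 = (0.1888·cos0.0°, 0.1888·sin0.0°, -0.0983) = (0.1888, 0.0000, -0.0983)
centre 2 = (0.1408·cos120.0°, 0.1408·sin120.0°, -0.1182) = (-0.0704, 0.1220, -0.1182)
centre 3 = (0.2359·cos240.0°, 0.2359·sin240.0°, 0.0311) = (-0.1180, -0.2043, 0.0311)
eliminate P² terms by subtracting sphere 1 from 2 and 3
[-0.5185 0.2439 -0.0398]·P = -0.0115;  [-0.6136 -0.4086 0.2587]·P = 0.0113
Cramer: x(z) = 0.0054+0.1296z;  y(z) = -0.0358+0.4385z
quadratic in z: (1.2091)z²+(0.1177)z+(-0.0850)=0, √Δ=0.6519 → z ∈ {-0.3183, 0.2209}; z = -0.3183 (taking z<0)
x = -0.0359, y = -0.1753

(-0.0359, -0.1753, -0.3183)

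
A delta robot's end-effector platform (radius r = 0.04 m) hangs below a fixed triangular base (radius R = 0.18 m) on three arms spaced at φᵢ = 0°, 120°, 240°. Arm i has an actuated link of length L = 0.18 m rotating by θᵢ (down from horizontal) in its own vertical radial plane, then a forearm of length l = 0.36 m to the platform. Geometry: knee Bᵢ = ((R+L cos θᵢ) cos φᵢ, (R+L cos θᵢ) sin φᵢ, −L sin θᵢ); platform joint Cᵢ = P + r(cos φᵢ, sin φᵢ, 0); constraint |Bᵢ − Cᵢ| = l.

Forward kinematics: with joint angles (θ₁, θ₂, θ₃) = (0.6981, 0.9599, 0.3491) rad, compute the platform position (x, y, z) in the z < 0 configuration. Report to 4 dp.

(-0.0029, -0.0778, -0.3271)

arm 1 at φ=0.0°: e+L cos θ1 = 0.2779;  O1 = (0.2779, 0.0000, -0.1157)
O2 = (0.2432·cos120.0°, 0.2432·sin120.0°, -0.1474) = (-0.1216, 0.2107, -0.1474)
O3 = (0.3091·cos240.0°, 0.3091·sin240.0°, -0.0616) = (-0.1546, -0.2677, -0.0616)
subtract pairs → two planes through P
linear system: -0.7990x+0.4213y = -0.0097−-0.0635z; -0.8649x+-0.5355y = 0.0088−0.1083z
det = 0.7923;  x = 0.0019+0.0147z,  y = -0.0194+0.1785z
into |P−O₁|² = l²: 1.0321z² + 0.2164z + -0.0397 = 0;  Δ = 0.2106;  z = -0.3271 or 0.1175 → z<0 root = -0.3271
x = -0.0029, y = -0.0778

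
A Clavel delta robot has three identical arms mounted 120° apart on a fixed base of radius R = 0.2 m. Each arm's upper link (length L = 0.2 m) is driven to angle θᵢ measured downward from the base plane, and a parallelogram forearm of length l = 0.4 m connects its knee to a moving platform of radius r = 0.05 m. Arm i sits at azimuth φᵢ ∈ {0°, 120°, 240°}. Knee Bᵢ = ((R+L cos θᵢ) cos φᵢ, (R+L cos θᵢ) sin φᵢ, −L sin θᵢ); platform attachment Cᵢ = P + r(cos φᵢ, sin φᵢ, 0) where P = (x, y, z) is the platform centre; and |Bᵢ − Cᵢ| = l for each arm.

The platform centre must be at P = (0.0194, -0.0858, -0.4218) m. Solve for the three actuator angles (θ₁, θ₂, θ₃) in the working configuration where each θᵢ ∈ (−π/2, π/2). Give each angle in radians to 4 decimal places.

θ₁ = 0.7852, θ₂ = 1.1345, θ₃ = 0.6107

φ1=0.0° → target in arm frame (0.0194, -0.0858)
  A cos θ + B sin θ = C:  0.1306·cos θ + -0.4218·sin θ = -0.2058
  θ1 = atan2(B,A) + arccos(C/0.4416) = 0.7852
φ2=120.0° → target in arm frame (-0.0840, 0.0261)
  A cos θ + B sin θ = C:  0.2340·cos θ + -0.4218·sin θ = -0.2834
  θ2 = atan2(B,A) + arccos(C/0.4824) = 1.1345
φ3=240.0° → target in arm frame (0.0646, 0.0597)
  A cos θ + B sin θ = C:  0.0854·cos θ + -0.4218·sin θ = -0.1719
  √(A²+B²)=0.4304;  θ3 = -1.3710+1.9818 ≈ 0.6107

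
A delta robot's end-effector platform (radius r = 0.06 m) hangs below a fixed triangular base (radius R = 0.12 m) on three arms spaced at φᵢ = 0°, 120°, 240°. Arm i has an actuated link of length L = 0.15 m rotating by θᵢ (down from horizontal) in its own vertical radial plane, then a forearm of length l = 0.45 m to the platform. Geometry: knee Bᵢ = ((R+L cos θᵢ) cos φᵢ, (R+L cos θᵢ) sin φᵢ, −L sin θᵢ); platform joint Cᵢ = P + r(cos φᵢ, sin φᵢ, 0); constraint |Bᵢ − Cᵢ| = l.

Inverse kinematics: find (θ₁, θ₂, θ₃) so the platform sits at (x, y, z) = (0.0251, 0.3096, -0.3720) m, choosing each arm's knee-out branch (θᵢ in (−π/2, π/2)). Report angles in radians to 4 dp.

φ1=0.0° → target in arm frame (0.0251, 0.3096)
  A cos θ + B sin θ = C:  0.0349·cos θ + -0.3720·sin θ = -0.1848
  θ1 = atan2(B,A) + arccos(C/0.3736) = 0.6111
arm 2 (φ=120.0°): x'=0.2556, y'=-0.1765
  A cos θ + B sin θ = C:  -0.1956·cos θ + -0.3720·sin θ = -0.0927
  √(A²+B²)=0.4203;  θ2 = -2.0548+1.7931 ≈ -0.2617
arm 3 (φ=240.0°): x'=-0.2807, y'=-0.1331
  A=0.3407, B=-0.3720, C=(l²−L²−A²−y'²−z²)/(2L)=-0.3072
  √(A²+B²)=0.5044;  θ3 = -0.8293+2.2255 ≈ 1.3962

θ₁ = 0.6111, θ₂ = -0.2617, θ₃ = 1.3962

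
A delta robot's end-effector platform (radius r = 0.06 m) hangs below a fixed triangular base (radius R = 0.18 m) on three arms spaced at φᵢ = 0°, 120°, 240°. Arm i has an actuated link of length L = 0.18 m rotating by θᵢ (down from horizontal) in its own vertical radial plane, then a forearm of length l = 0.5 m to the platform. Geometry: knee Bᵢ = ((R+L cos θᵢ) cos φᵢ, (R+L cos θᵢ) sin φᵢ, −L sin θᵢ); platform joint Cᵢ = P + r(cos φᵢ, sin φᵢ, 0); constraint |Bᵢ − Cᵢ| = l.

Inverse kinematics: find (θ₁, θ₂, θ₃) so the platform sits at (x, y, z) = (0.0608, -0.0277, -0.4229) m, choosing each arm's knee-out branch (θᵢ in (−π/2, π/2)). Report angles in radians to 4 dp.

rotate P by −φ1: (0.0608, -0.0277, -0.4229)
  A cos θ + B sin θ = C:  0.0592·cos θ + -0.4229·sin θ = 0.0958
  θ1 = atan2(B,A) + arccos(C/0.4270) = -0.0872
φ2=120.0° → target in arm frame (-0.0544, -0.0388)
  A cos θ + B sin θ = C:  0.1744·cos θ + -0.4229·sin θ = 0.0190
  γ=atan2(-0.4229,0.1744)=-1.1797;  ψ=arccos(0.0415)=1.5293;  θ2=γ+ψ≈0.3496
arm 3 (φ=240.0°): x'=-0.0064, y'=0.0665
  e−x'=0.1264;  (l²−L²−(e−x')²−y'²−z²)/2L = 0.0510
  √(A²+B²)=0.4414;  θ3 = -1.2803+1.4550 ≈ 0.1747

θ₁ = -0.0872, θ₂ = 0.3496, θ₃ = 0.1747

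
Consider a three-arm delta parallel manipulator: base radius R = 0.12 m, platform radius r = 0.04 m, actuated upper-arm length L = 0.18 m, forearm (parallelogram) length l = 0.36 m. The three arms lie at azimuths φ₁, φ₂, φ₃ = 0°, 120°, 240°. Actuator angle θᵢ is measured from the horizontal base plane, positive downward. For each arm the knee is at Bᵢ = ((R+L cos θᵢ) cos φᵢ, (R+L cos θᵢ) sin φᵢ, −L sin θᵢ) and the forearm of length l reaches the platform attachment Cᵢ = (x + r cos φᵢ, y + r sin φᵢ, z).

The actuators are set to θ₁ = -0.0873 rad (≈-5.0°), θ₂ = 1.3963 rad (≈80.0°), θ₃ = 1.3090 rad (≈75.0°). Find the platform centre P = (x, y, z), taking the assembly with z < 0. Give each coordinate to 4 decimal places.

(0.2416, -0.0206, -0.3433)

centre 1 = (0.2593·cos0.0°, 0.2593·sin0.0°, 0.0157) = (0.2593, 0.0000, 0.0157)
arm 2 at φ=120.0°: ρ2 = 0.1113;  centre 2 = (-0.0556, 0.0963, -0.1773)
centre 3 = (0.1266·cos240.0°, 0.1266·sin240.0°, -0.1739) = (-0.0633, -0.1096, -0.1739)
eliminate P² terms by subtracting sphere 1 from 2 and 3
linear system: -0.6299x+0.1927y = -0.0237−-0.3859z; -0.6452x+-0.2193y = -0.0212−-0.3791z
Cramer: x(z) = 0.0354-0.6008z;  y(z) = -0.0073+0.0389z
quadratic in z: (1.3625)z²+(0.2371)z+(-0.0792)=0, √Δ=0.6983 → z ∈ {-0.3433, 0.1692}; z = -0.3433 (taking z<0)
x = 0.2416, y = -0.0206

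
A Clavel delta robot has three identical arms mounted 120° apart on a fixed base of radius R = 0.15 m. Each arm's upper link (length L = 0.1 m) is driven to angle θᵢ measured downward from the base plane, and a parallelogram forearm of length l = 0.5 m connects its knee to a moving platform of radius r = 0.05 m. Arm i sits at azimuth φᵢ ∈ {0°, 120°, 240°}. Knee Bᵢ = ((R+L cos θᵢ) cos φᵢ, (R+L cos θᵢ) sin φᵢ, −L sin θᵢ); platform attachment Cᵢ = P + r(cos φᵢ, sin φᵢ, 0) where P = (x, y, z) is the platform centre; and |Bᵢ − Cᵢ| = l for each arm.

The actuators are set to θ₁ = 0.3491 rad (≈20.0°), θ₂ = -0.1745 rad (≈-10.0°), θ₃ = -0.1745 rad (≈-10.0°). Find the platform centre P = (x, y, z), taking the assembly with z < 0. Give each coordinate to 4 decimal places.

(-0.0810, 0.0000, -0.4518)

arm 1 at φ=0.0°: (R−r)+L cos θ1 = 0.1940;  S1 = (0.1940, 0.0000, -0.0342)
S2 = (0.1985·cos120.0°, 0.1985·sin120.0°, 0.0174) = (-0.0992, 0.1719, 0.0174)
φ3=240.0°: virtual centre (-0.0992, -0.1719, 0.0174), radius l
eliminate P² terms by subtracting sphere 1 from 2 and 3
linear system: -0.5864x+0.3438y = 0.0009−0.1031z; -0.5864x+-0.3438y = 0.0009−0.1031z
Cramer: x(z) = -0.0015+0.1759z;  y(z) = 0.0000-0.0000z
quadratic in z: (1.0309)z²+(-0.0004)z+(-0.2106)=0, √Δ=0.9319 → z ∈ {-0.4518, 0.4522}; z = -0.4518 (taking z<0)
x = -0.0810, y = 0.0000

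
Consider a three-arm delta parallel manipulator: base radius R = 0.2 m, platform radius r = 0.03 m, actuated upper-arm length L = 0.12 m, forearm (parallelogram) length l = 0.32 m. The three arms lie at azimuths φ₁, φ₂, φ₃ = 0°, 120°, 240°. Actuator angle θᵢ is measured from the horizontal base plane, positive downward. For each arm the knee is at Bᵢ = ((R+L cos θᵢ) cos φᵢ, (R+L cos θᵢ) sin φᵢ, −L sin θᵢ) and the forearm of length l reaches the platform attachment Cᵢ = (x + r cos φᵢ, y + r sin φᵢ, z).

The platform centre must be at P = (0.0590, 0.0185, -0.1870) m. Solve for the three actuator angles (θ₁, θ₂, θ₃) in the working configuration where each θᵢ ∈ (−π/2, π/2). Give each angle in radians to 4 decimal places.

θ₁ = -0.3486, θ₂ = 0.5231, θ₃ = 0.7855

φ1=0.0° → target in arm frame (0.0590, 0.0185)
  A=0.1110, B=-0.1870, C=(l²−L²−A²−y'²−z²)/(2L)=0.1682
  γ=atan2(-0.1870,0.1110)=-1.0351;  ψ=arccos(0.7735)=0.6865;  θ1=γ+ψ≈-0.3486
arm 2 (φ=120.0°): x'=-0.0135, y'=-0.0603
  A cos θ + B sin θ = C:  0.1835·cos θ + -0.1870·sin θ = 0.0655
  γ=atan2(-0.1870,0.1835)=-0.7949;  ψ=arccos(0.2501)=1.3180;  θ2=γ+ψ≈0.5231
rotate P by −φ3: (-0.0455, 0.0418, -0.1870)
  A=0.2155, B=-0.1870, C=(l²−L²−A²−y'²−z²)/(2L)=0.0201
  θ3 = atan2(B,A) + arccos(C/0.2853) = 0.7855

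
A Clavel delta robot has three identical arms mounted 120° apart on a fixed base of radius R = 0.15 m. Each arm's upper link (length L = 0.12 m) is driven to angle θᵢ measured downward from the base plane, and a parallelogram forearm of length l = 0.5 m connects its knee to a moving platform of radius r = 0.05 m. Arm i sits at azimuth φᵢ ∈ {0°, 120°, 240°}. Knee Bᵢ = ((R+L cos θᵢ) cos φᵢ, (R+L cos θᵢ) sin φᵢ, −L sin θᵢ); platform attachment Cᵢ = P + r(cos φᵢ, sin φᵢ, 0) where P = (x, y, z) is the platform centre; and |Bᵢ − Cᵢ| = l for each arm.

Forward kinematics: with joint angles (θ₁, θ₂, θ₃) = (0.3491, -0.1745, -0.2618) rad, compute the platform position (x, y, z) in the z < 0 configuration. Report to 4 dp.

(-0.0925, -0.0116, -0.4369)

φ1=0.0°: virtual centre (0.2128, 0.0000, -0.0410), radius l
O2 = (0.2182·cos120.0°, 0.2182·sin120.0°, 0.0208) = (-0.1091, 0.1889, 0.0208)
φ3=240.0°: virtual centre (-0.1080, -0.1870, 0.0311), radius l
eliminate P² terms by subtracting sphere 1 from 2 and 3
plane₁₂: -0.6437x+0.3779y+0.1238z = 0.0011
Cramer: x(z) = -0.0013+0.2086z;  y(z) = 0.0006+0.0278z
sphere 1 gives Az²+Bz+C=0 with A=1.0443, B=-0.0072, C=-0.2025;  B²−4AC=0.8458;  roots -0.4369, 0.4438;  negative root z = -0.4369
x = -0.0925, y = -0.0116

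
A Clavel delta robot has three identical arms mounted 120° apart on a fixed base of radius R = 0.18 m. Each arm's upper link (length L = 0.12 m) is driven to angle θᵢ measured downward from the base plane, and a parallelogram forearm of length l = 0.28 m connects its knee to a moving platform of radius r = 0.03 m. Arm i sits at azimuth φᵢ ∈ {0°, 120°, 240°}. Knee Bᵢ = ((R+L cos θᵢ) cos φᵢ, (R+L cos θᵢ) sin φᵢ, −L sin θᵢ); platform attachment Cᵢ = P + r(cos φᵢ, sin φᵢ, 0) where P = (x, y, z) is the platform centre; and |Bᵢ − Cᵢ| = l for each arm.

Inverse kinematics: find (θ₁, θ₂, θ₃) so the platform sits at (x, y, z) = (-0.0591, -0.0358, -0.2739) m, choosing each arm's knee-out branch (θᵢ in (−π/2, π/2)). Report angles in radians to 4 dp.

θ₁ = 1.3963, θ₂ = 1.0468, θ₃ = 0.6110

rotate P by −φ1: (-0.0591, -0.0358, -0.2739)
  e−x'=0.2091;  (l²−L²−(e−x')²−y'²−z²)/2L = -0.2334
  √(A²+B²)=0.3446;  θ1 = -0.9188+2.3151 ≈ 1.3963
rotate P by −φ2: (-0.0015, 0.0691, -0.2739)
  A=0.1515, B=-0.2739, C=(l²−L²−A²−y'²−z²)/(2L)=-0.1614
  √(A²+B²)=0.3130;  θ2 = -1.0657+2.1125 ≈ 1.0468
rotate P by −φ3: (0.0606, -0.0333, -0.2739)
  e−x'=0.0894;  (l²−L²−(e−x')²−y'²−z²)/2L = -0.0839
  γ=atan2(-0.2739,0.0894)=-1.2551;  ψ=arccos(-0.2911)=1.8662;  θ3=γ+ψ≈0.6110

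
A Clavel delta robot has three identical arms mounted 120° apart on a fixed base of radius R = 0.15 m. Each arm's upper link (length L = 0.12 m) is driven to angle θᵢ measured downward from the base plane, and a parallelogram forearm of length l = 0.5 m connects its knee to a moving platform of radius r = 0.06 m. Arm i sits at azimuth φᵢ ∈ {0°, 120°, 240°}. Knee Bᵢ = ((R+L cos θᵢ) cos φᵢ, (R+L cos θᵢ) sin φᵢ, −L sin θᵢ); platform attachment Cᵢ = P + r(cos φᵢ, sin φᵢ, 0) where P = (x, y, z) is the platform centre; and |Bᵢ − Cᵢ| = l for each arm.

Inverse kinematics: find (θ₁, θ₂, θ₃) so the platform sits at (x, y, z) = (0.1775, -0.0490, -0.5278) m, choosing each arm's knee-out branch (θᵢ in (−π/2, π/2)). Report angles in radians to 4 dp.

θ₁ = 0.2615, θ₂ = 1.3087, θ₃ = 1.0469

φ1=0.0° → target in arm frame (0.1775, -0.0490)
  A cos θ + B sin θ = C:  -0.0875·cos θ + -0.5278·sin θ = -0.2210
  √(A²+B²)=0.5350;  θ1 = -1.7351+1.9965 ≈ 0.2615
φ2=120.0° → target in arm frame (-0.1312, -0.1292)
  e−x'=0.2212;  (l²−L²−(e−x')²−y'²−z²)/2L = -0.4525
  √(A²+B²)=0.5723;  θ2 = -1.1740+2.4827 ≈ 1.3087
φ3=240.0° → target in arm frame (-0.0463, 0.1782)
  e−x'=0.1363;  (l²−L²−(e−x')²−y'²−z²)/2L = -0.3888
  γ=atan2(-0.5278,0.1363)=-1.3180;  ψ=arccos(-0.7133)=2.3650;  θ3=γ+ψ≈1.0469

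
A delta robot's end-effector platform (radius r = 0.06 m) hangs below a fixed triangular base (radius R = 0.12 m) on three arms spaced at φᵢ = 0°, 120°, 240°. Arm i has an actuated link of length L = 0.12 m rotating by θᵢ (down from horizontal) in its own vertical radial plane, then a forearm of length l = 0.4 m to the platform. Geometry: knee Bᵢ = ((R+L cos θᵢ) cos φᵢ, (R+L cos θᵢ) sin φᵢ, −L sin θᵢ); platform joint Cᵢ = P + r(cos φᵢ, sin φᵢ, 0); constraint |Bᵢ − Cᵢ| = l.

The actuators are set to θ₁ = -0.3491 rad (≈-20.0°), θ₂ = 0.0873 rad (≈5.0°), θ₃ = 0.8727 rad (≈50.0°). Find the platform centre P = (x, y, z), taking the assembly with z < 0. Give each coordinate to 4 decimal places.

(0.1362, 0.1204, -0.3386)

φ1=0.0°: virtual centre (0.1728, 0.0000, 0.0410), radius l
arm 2 at φ=120.0°: (R−r)+L cos θ2 = 0.1795;  S2 = (-0.0898, 0.1555, -0.0105)
S3 = (0.1371·cos240.0°, 0.1371·sin240.0°, -0.0919) = (-0.0686, -0.1188, -0.0919)
|S₂|²−|S₁|² = 0.0008;  |S₃|²−|S₁|² = -0.0043
plane₁₂: -0.5251x+0.3110y+-0.1030z = 0.0008
det = 0.2748;  x = 0.0041+-0.3900z,  y = 0.0096+-0.3272z
quadratic in z: (1.2592)z²+(0.0432)z+(-0.1298)=0, √Δ=0.8097 → z ∈ {-0.3386, 0.3044}; z = -0.3386 (taking z<0)
x = 0.1362, y = 0.1204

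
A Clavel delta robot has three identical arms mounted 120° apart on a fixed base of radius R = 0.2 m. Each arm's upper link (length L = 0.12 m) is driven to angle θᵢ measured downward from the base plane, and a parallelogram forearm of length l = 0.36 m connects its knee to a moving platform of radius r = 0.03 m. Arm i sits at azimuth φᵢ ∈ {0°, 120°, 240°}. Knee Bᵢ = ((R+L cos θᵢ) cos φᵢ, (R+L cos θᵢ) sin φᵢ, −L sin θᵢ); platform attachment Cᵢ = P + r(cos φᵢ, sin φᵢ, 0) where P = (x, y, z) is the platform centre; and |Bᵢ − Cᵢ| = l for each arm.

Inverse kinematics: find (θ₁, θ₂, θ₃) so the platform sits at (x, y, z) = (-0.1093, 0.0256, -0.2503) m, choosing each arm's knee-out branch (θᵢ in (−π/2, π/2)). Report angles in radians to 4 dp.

θ₁ = 1.1345, θ₂ = -0.2621, θ₃ = 0.1742

arm 1 (φ=0.0°): x'=-0.1093, y'=0.0256
  A cos θ + B sin θ = C:  0.2793·cos θ + -0.2503·sin θ = -0.1088
  √(A²+B²)=0.3750;  θ1 = -0.7307+1.8651 ≈ 1.1345
arm 2 (φ=120.0°): x'=0.0768, y'=0.0819
  A cos θ + B sin θ = C:  0.0932·cos θ + -0.2503·sin θ = 0.1549
  θ2 = atan2(B,A) + arccos(C/0.2671) = -0.2621
φ3=240.0° → target in arm frame (0.0325, -0.1075)
  A cos θ + B sin θ = C:  0.1375·cos θ + -0.2503·sin θ = 0.0920
  γ=atan2(-0.2503,0.1375)=-1.0684;  ψ=arccos(0.3223)=1.2426;  θ3=γ+ψ≈0.1742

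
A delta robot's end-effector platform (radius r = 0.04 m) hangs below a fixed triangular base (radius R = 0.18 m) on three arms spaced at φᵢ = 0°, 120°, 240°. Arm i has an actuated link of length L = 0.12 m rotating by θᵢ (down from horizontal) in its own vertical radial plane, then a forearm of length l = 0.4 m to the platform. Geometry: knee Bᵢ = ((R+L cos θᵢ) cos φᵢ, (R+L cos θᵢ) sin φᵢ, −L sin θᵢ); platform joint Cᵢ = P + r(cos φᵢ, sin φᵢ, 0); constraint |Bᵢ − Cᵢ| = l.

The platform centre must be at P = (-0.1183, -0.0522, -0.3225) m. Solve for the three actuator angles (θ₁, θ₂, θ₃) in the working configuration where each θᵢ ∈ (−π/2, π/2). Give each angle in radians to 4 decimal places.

φ1=0.0° → target in arm frame (-0.1183, -0.0522)
  A=0.2583, B=-0.3225, C=(l²−L²−A²−y'²−z²)/(2L)=-0.1160
  √(A²+B²)=0.4132;  θ1 = -0.8955+1.8555 ≈ 0.9600
φ2=120.0° → target in arm frame (0.0139, 0.1286)
  A=0.1261, B=-0.3225, C=(l²−L²−A²−y'²−z²)/(2L)=0.0382
  √(A²+B²)=0.3463;  θ2 = -1.1982+1.4601 ≈ 0.2619
arm 3 (φ=240.0°): x'=0.1044, y'=-0.0764
  A cos θ + B sin θ = C:  0.0356·cos θ + -0.3225·sin θ = 0.1437
  θ3 = atan2(B,A) + arccos(C/0.3245) = -0.3488

θ₁ = 0.9600, θ₂ = 0.2619, θ₃ = -0.3488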